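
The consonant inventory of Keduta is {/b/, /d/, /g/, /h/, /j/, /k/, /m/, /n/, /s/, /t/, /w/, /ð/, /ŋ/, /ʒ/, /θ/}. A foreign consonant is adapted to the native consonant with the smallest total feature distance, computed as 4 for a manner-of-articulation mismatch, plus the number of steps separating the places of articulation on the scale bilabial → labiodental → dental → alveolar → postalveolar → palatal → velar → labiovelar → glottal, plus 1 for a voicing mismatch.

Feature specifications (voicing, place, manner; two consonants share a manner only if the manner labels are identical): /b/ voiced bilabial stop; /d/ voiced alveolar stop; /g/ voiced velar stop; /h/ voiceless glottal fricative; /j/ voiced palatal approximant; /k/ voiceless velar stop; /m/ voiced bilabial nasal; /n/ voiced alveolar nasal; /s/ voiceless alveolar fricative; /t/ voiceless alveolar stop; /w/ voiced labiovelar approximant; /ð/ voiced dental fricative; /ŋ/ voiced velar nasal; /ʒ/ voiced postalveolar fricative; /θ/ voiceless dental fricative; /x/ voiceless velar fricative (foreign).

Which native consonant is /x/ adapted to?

h

/h/ is closest: same manner (fricative), place distance 2 (velar→glottal), same voicing; total 2. Next closest is /s/ at distance 3.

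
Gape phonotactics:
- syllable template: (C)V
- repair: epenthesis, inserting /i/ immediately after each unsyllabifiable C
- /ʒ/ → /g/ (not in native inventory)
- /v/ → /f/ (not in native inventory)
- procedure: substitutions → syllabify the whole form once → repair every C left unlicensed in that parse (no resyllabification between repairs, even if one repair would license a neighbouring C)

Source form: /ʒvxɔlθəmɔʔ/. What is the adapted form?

Substitution: /ʒ/ → /g/, /v/ → /f/, giving /gfxɔlθəmɔʔ/.
Syllabifying with onset maximization leaves /g/, /f/, /l/, /ʔ/ stranded (no codas are permitted; onsets are limited to one consonant).
Inserting the epenthetic vowel yields /g/ → /gi/, /f/ → /fi/, /l/ → /li/, /ʔ/ → /ʔi/.

gifixɔliθəmɔʔi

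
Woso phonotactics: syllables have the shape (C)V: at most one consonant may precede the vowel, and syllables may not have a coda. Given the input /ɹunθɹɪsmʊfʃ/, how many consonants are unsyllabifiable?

5

Syllabifying with onset maximization leaves /n/, /θ/, /s/, /f/, /ʃ/ stranded (no codas are permitted; onsets are limited to one consonant).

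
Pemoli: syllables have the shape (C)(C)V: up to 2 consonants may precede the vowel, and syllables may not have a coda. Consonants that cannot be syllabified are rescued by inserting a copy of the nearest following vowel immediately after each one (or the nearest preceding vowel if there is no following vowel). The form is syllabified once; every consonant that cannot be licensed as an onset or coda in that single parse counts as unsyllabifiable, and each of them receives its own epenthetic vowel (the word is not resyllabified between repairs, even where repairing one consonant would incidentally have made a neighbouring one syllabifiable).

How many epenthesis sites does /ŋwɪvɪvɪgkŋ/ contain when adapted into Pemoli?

The unsyllabifiable consonants are /g/, /k/, /ŋ/; each receives one epenthetic vowel.

3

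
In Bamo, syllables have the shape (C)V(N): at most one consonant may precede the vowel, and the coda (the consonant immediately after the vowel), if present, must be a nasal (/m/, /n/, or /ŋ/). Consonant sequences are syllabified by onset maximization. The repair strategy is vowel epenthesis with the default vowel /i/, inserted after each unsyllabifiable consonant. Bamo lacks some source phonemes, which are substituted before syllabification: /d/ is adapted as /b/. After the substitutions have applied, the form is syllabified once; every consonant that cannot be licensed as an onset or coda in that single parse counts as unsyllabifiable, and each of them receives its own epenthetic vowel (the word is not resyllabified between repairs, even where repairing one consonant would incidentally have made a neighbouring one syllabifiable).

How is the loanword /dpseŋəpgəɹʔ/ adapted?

Substitution: /d/ → /b/, giving /bpseŋəpgəɹʔ/.
Syllabifying with onset maximization leaves /b/, /p/, /p/, /ɹ/, /ʔ/ stranded (only a nasal (/m/, /n/, or /ŋ/) is licensed in coda position; onsets are limited to one consonant).
Inserting the epenthetic vowel yields /b/ → /bi/, /p/ → /pi/, /p/ → /pi/, /ɹ/ → /ɹi/, /ʔ/ → /ʔi/.

bipiseŋəpigəɹiʔi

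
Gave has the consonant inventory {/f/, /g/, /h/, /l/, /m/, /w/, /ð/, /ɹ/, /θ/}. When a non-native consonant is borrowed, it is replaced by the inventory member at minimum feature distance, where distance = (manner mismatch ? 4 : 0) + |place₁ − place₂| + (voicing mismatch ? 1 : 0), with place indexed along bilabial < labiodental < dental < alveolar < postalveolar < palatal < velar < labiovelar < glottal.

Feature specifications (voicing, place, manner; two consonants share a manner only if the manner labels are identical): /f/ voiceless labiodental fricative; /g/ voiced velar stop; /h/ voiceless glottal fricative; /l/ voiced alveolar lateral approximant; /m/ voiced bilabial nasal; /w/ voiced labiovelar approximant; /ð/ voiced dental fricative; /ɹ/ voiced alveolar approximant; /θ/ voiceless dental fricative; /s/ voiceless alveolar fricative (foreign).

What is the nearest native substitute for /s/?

θ

/θ/ is closest: same manner (fricative), place distance 1 (alveolar→dental), same voicing; total 1. Next closest is /f/ at distance 2.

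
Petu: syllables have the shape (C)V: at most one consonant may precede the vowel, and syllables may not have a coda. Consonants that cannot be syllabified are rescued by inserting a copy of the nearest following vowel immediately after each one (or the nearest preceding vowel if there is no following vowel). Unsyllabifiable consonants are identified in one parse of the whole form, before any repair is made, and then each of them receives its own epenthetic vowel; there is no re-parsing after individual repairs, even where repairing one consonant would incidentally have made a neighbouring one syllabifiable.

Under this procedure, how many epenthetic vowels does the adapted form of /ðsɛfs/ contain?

The unsyllabifiable consonants are /ð/, /f/, /s/; each receives one epenthetic vowel.

3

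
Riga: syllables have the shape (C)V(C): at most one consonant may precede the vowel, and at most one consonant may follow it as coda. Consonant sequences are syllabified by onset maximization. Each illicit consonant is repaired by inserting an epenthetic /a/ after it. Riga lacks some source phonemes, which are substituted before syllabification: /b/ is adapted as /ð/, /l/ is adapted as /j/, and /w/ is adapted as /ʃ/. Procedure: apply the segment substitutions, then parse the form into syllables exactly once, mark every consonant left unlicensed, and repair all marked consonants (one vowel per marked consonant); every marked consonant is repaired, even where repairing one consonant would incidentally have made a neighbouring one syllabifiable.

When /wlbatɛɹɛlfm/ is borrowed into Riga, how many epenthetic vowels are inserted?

4

After substitution the input is /ʃjðatɛɹɛjfm/.
The unsyllabifiable consonants are /ʃ/, /j/, /f/, /m/; each receives one epenthetic vowel.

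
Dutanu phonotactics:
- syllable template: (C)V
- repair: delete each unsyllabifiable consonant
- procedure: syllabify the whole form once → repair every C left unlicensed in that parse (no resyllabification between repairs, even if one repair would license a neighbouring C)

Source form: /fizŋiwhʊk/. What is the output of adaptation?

fiŋihʊ

Syllabifying with onset maximization leaves /z/, /w/, /k/ stranded (no codas are permitted; onsets are limited to one consonant).
Each unlicensed consonant is deleted: /z/, /w/, /k/.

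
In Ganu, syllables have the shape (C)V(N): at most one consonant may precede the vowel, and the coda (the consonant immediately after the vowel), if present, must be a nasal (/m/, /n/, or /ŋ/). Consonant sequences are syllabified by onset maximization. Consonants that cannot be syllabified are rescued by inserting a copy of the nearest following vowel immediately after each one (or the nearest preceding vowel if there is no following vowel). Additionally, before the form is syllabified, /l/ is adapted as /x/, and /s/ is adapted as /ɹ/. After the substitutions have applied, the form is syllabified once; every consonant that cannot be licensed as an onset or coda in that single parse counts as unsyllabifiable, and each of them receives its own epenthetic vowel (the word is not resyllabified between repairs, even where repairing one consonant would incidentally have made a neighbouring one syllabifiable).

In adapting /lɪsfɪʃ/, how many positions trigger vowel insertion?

2

After substitution the input is /xɪɹfɪʃ/.
The unsyllabifiable consonants are /ɹ/, /ʃ/; each receives one epenthetic vowel.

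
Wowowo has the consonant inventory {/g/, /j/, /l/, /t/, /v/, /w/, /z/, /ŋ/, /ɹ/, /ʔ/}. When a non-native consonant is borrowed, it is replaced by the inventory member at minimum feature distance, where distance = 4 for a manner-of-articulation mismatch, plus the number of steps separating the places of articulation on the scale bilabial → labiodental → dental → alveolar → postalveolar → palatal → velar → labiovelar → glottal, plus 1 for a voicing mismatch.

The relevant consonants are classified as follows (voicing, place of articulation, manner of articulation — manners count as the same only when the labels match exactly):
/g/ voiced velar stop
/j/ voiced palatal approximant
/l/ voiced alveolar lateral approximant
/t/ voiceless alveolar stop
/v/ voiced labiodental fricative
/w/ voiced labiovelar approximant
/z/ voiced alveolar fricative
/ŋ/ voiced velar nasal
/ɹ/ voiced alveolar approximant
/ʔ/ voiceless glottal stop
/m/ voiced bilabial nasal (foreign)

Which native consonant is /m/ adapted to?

/v/ is closest: manner differs (nasal→fricative, +4), place distance 1 (bilabial→labiodental), same voicing; total 5. Next closest is /ŋ/ at distance 6.

v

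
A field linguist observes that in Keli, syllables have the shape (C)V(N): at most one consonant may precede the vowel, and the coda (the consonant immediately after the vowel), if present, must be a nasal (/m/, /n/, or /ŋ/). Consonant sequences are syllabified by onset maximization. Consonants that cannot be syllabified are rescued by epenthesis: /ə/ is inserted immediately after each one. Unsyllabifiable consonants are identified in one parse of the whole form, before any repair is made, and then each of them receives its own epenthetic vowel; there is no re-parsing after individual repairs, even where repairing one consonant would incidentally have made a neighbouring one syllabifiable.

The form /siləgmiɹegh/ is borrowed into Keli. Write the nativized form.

siləgəmiɹegəhə

Syllabifying with onset maximization leaves /g/, /g/, /h/ stranded (only a nasal (/m/, /n/, or /ŋ/) is licensed in coda position; onsets are limited to one consonant).
Inserting the epenthetic vowel yields /g/ → /gə/, /g/ → /gə/, /h/ → /hə/.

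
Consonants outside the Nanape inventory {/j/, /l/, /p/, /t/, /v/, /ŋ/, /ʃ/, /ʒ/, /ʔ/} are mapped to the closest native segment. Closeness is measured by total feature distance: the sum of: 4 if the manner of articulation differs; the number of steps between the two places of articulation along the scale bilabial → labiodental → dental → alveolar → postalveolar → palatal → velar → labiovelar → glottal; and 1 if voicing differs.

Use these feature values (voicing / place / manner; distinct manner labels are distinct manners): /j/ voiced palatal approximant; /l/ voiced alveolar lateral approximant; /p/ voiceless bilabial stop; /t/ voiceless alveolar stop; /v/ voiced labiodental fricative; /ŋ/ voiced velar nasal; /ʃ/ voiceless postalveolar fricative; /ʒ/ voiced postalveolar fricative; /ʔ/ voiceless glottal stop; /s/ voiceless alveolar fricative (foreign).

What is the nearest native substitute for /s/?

/ʃ/ is closest: same manner (fricative), place distance 1 (alveolar→postalveolar), same voicing; total 1. Next closest is /ʒ/ at distance 2.

ʃ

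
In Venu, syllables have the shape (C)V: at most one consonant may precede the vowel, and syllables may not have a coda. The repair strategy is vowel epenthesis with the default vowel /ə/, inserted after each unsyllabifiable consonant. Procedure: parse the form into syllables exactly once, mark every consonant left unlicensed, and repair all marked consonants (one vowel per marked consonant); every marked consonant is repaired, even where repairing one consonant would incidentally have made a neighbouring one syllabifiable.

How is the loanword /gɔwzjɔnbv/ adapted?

Under (C)V, the unsyllabifiable consonants are /w/, /z/, /n/, /b/, /v/ (no codas are permitted; onsets are limited to one consonant).
Inserting the epenthetic vowel yields /w/ → /wə/, /z/ → /zə/, /n/ → /nə/, /b/ → /bə/, /v/ → /və/.

gɔwəzəjɔnəbəvə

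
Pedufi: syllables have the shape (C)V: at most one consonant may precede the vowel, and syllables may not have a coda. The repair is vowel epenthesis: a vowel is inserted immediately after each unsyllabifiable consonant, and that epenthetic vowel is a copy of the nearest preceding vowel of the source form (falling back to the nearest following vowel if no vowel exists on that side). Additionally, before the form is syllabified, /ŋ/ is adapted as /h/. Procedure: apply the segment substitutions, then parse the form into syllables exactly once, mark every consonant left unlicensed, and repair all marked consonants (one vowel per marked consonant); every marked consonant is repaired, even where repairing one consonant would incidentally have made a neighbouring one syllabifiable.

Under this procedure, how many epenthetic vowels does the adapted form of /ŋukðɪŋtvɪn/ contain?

After substitution the input is /hukðɪhtvɪn/.
The unsyllabifiable consonants are /k/, /h/, /t/, /n/; each receives one epenthetic vowel.

4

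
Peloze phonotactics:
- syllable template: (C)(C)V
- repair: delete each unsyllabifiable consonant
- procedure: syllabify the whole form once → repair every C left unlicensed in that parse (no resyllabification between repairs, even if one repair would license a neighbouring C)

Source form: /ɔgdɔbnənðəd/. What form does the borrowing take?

ɔgdɔbnənðə

Under (C)(C)V, the unsyllabifiable consonants are /d/ (no codas are permitted; onsets may contain at most 2 consonants).
Deleting the stranded consonants removes /d/.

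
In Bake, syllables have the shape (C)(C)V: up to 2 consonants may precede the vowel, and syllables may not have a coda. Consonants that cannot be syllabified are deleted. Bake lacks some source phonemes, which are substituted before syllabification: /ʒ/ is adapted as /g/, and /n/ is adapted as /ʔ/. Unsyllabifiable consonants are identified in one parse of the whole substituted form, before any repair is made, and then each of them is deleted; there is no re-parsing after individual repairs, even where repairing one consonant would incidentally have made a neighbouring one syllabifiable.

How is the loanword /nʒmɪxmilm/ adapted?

Substitution: /n/ → /ʔ/, /ʒ/ → /g/, giving /ʔgmɪxmilm/.
Under (C)(C)V, the unsyllabifiable consonants are /ʔ/, /l/, /m/ (no codas are permitted; onsets may contain at most 2 consonants).
Each unlicensed consonant is deleted: /ʔ/, /l/, /m/.

gmɪxmi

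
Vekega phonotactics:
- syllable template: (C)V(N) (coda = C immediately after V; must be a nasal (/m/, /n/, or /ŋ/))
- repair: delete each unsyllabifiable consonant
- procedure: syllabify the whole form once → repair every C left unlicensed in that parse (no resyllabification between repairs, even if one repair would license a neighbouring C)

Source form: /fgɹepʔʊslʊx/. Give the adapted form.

Syllabifying with onset maximization leaves /f/, /g/, /p/, /s/, /x/ stranded (only a nasal (/m/, /n/, or /ŋ/) is licensed in coda position; onsets are limited to one consonant).
Deleting the stranded consonants removes /f/, /g/, /p/, /s/, /x/.

ɹeʔʊlʊ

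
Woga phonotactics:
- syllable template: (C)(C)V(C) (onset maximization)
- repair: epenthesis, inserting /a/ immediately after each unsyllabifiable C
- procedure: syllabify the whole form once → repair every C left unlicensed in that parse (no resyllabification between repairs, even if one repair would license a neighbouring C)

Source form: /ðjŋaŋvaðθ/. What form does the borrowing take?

ðajŋaŋvaðθa

Syllabifying with onset maximization leaves /ð/, /θ/ stranded (at most one coda consonant is licensed; onsets may contain at most 2 consonants).
Each unlicensed consonant becomes the onset of a new syllable: /ð/ → /ða/, /θ/ → /θa/.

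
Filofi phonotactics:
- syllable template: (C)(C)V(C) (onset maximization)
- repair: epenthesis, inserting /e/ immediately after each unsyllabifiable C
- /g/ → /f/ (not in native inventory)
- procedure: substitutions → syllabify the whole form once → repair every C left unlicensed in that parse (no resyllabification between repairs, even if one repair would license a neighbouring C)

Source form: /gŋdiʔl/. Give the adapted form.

feŋdiʔle

Substitution: /g/ → /f/, giving /fŋdiʔl/.
Under (C)(C)V(C), the unsyllabifiable consonants are /f/, /l/ (at most one coda consonant is licensed; onsets may contain at most 2 consonants).
Each unlicensed consonant becomes the onset of a new syllable: /f/ → /fe/, /l/ → /le/.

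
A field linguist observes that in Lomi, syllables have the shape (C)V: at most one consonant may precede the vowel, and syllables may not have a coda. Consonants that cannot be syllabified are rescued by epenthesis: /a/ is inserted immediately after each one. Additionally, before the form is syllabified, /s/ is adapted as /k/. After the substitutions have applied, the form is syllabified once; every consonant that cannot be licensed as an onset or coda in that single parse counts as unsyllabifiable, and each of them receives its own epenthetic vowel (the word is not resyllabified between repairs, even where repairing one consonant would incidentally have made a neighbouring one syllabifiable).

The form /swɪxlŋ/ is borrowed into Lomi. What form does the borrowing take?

Substitution: /s/ → /k/, giving /kwɪxlŋ/.
Syllabifying with onset maximization leaves /k/, /x/, /l/, /ŋ/ stranded (no codas are permitted; onsets are limited to one consonant).
Each unlicensed consonant becomes the onset of a new syllable: /k/ → /ka/, /x/ → /xa/, /l/ → /la/, /ŋ/ → /ŋa/.

kawɪxalaŋa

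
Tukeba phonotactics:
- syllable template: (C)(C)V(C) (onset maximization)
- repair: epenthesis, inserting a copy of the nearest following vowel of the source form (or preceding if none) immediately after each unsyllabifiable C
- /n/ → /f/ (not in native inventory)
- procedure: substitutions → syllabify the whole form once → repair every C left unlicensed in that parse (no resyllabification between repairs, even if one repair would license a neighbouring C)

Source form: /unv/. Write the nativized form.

Substitution: /n/ → /f/, giving /ufv/.
Under (C)(C)V(C), the unsyllabifiable consonants are /v/ (at most one coda consonant is licensed; onsets may contain at most 2 consonants).
Inserting the epenthetic vowel yields /v/ → /vu/.

ufvu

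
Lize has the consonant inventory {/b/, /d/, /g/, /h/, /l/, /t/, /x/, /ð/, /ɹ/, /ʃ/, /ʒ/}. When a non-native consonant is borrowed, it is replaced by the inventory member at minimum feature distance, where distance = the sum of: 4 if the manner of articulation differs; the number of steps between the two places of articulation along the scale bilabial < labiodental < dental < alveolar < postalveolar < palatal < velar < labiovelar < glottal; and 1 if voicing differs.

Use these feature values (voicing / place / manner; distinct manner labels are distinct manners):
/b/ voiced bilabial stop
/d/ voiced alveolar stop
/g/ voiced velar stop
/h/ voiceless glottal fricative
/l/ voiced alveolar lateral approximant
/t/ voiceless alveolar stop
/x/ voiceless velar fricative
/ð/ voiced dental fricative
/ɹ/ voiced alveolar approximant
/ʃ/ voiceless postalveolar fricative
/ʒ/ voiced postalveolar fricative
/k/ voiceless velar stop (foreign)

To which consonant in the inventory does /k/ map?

/g/ is closest: same manner (stop), place distance 0 (velar→velar), voicing differs (+1); total 1. Next closest is /t/ at distance 3.

g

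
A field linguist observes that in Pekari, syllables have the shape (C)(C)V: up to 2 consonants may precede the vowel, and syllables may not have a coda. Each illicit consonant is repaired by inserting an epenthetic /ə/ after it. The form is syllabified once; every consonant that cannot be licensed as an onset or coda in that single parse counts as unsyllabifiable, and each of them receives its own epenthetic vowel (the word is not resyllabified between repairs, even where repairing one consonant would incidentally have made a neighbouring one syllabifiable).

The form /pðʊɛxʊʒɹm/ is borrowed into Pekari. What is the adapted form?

pðʊɛxʊʒəɹəmə

The consonants /ʒ/, /ɹ/, /m/ cannot be parsed into a legal (C)(C)V syllable (no codas are permitted; onsets may contain at most 2 consonants).
Epenthesis after each stranded consonant: /ʒ/ → /ʒə/, /ɹ/ → /ɹə/, /m/ → /mə/.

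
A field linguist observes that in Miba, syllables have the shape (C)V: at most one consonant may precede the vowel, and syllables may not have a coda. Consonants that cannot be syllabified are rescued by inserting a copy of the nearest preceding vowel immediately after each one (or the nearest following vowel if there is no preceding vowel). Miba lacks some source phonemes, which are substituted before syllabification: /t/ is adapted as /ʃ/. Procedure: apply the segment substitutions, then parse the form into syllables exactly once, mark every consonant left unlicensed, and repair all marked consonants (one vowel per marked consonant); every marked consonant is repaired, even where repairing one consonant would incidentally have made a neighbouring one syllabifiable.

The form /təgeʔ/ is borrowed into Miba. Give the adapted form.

ʃəgeʔe

Substitution: /t/ → /ʃ/, giving /ʃəgeʔ/.
Syllabifying with onset maximization leaves /ʔ/ stranded (no codas are permitted; onsets are limited to one consonant).
Inserting the epenthetic vowel yields /ʔ/ → /ʔe/.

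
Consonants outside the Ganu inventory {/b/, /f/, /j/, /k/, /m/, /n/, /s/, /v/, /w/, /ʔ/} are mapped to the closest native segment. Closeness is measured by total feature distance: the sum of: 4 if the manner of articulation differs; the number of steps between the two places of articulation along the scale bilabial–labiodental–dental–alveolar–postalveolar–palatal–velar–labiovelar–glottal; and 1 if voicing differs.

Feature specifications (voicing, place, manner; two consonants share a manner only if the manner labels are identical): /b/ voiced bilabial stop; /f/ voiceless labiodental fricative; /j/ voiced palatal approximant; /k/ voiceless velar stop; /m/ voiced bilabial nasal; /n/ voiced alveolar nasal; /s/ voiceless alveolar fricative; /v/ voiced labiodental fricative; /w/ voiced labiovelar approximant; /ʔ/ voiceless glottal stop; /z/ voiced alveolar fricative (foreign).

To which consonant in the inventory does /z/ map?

/s/ is closest: same manner (fricative), place distance 0 (alveolar→alveolar), voicing differs (+1); total 1. Next closest is /v/ at distance 2.

s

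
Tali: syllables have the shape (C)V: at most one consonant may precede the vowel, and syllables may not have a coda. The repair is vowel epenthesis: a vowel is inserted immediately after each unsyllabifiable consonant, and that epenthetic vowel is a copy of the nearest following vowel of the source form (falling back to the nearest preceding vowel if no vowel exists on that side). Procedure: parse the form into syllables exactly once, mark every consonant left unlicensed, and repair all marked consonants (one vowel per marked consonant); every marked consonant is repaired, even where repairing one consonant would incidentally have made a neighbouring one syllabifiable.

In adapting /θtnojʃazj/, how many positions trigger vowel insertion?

5

The unsyllabifiable consonants are /θ/, /t/, /j/, /z/, /j/; each receives one epenthetic vowel.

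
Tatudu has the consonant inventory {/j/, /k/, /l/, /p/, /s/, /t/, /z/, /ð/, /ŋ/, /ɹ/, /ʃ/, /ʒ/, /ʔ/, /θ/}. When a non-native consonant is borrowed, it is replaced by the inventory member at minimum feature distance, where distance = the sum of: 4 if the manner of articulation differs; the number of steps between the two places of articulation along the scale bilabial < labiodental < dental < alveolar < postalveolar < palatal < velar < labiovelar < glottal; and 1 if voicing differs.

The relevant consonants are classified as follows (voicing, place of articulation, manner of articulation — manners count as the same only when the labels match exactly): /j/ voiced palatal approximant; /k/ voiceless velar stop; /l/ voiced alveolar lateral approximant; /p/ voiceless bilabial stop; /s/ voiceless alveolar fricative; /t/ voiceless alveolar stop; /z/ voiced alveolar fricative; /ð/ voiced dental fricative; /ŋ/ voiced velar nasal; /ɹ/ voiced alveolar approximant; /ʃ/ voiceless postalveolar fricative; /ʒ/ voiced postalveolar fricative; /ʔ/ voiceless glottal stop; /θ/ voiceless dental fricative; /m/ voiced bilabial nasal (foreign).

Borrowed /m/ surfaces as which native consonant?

/p/ is closest: manner differs (nasal→stop, +4), place distance 0 (bilabial→bilabial), voicing differs (+1); total 5. Next closest is /ð/ at distance 6.

p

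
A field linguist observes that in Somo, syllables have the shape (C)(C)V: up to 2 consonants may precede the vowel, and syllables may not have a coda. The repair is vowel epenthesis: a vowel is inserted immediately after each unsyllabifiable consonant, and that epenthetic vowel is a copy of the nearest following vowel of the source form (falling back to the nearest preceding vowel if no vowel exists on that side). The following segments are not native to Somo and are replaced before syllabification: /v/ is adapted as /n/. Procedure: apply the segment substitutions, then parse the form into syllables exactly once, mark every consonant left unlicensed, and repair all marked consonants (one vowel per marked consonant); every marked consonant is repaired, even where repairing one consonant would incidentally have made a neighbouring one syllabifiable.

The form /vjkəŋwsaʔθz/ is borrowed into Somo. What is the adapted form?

Substitution: /v/ → /n/, giving /njkəŋwsaʔθz/.
Syllabifying with onset maximization leaves /n/, /ŋ/, /ʔ/, /θ/, /z/ stranded (no codas are permitted; onsets may contain at most 2 consonants).
Inserting the epenthetic vowel yields /n/ → /nə/, /ŋ/ → /ŋa/, /ʔ/ → /ʔa/, /θ/ → /θa/, /z/ → /za/.

nəjkəŋawsaʔaθaza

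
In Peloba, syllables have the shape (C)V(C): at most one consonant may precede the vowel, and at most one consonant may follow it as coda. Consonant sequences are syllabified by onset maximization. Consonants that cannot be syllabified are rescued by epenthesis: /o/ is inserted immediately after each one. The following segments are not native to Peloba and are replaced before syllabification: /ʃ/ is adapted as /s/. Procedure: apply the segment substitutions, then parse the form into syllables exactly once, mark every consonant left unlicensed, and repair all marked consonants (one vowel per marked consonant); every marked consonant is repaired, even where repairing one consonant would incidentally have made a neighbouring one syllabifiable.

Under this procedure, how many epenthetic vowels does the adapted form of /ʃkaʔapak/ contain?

After substitution the input is /skaʔapak/.
The unsyllabifiable consonants are /s/; each receives one epenthetic vowel.

1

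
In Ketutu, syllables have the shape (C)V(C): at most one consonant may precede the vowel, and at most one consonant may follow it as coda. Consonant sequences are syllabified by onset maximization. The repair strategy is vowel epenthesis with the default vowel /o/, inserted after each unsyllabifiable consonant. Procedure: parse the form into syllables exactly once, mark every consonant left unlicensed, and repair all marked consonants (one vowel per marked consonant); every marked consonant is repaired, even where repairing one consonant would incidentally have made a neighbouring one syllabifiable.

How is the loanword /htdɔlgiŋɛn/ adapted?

Under (C)V(C), the unsyllabifiable consonants are /h/, /t/ (at most one coda consonant is licensed; onsets are limited to one consonant).
Epenthesis after each stranded consonant: /h/ → /ho/, /t/ → /to/.

hotodɔlgiŋɛn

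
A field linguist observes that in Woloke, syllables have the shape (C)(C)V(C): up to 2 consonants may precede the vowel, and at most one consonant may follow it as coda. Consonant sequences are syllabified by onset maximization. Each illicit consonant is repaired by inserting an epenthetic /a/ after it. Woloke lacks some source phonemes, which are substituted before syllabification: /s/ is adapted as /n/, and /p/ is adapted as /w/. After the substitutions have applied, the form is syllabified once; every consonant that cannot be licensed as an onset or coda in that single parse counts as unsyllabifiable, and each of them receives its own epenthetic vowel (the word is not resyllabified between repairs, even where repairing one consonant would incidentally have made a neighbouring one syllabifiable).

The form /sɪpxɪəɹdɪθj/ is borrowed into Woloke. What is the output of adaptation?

Substitution: /s/ → /n/, /p/ → /w/, giving /nɪwxɪəɹdɪθj/.
Under (C)(C)V(C), the unsyllabifiable consonants are /j/ (at most one coda consonant is licensed; onsets may contain at most 2 consonants).
Epenthesis after each stranded consonant: /j/ → /ja/.

nɪwxɪəɹdɪθja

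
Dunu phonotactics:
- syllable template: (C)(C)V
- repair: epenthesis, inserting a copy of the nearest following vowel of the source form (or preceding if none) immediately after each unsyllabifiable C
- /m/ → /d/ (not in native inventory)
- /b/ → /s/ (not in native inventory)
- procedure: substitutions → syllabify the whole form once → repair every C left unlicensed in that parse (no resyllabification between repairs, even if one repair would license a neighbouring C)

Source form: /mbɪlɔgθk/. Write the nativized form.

Substitution: /m/ → /d/, /b/ → /s/, giving /dsɪlɔgθk/.
The consonants /g/, /θ/, /k/ cannot be parsed into a legal (C)(C)V syllable (no codas are permitted; onsets may contain at most 2 consonants).
Each unlicensed consonant becomes the onset of a new syllable: /g/ → /gɔ/, /θ/ → /θɔ/, /k/ → /kɔ/.

dsɪlɔgɔθɔkɔ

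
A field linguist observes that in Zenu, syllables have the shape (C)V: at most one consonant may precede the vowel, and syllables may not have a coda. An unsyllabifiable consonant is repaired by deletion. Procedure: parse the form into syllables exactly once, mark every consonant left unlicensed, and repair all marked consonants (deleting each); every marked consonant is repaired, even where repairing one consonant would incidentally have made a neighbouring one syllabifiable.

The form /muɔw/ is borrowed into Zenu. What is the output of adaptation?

muɔ

The consonants /w/ cannot be parsed into a legal (C)V syllable (no codas are permitted; onsets are limited to one consonant).
Deleting the stranded consonants removes /w/.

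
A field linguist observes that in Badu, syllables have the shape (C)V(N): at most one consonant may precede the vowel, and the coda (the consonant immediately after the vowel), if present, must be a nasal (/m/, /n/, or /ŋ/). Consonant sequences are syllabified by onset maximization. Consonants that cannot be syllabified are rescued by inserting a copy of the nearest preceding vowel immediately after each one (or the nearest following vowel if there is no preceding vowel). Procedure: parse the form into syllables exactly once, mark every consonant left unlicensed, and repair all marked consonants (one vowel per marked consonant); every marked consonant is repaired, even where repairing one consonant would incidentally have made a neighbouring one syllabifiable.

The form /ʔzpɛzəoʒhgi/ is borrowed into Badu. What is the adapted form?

ʔɛzɛpɛzəoʒohogi

Syllabifying with onset maximization leaves /ʔ/, /z/, /ʒ/, /h/ stranded (only a nasal (/m/, /n/, or /ŋ/) is licensed in coda position; onsets are limited to one consonant).
Inserting the epenthetic vowel yields /ʔ/ → /ʔɛ/, /z/ → /zɛ/, /ʒ/ → /ʒo/, /h/ → /ho/.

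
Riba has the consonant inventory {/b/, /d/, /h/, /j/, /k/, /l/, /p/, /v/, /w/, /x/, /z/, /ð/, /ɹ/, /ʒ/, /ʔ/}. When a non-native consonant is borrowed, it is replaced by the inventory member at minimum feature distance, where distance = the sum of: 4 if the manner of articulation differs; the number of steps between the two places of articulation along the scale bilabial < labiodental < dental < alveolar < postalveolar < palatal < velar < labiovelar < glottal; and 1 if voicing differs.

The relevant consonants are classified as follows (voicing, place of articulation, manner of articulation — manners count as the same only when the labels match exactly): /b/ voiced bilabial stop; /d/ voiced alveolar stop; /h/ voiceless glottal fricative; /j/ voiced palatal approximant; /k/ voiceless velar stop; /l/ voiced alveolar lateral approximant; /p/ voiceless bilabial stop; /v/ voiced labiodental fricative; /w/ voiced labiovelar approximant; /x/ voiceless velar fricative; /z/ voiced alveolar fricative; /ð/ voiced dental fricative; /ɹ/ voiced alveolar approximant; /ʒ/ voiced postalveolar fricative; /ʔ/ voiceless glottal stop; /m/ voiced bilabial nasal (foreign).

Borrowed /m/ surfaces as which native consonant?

/b/ is closest: manner differs (nasal→stop, +4), place distance 0 (bilabial→bilabial), same voicing; total 4. Next closest is /p/ at distance 5.

b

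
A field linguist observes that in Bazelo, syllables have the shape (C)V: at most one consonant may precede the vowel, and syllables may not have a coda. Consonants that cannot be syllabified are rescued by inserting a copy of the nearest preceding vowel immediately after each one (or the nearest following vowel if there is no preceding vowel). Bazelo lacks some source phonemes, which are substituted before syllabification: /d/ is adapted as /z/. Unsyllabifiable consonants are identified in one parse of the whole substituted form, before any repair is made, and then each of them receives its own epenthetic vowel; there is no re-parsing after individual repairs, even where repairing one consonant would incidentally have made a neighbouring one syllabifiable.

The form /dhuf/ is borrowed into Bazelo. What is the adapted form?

zuhufu

Substitution: /d/ → /z/, giving /zhuf/.
Syllabifying with onset maximization leaves /z/, /f/ stranded (no codas are permitted; onsets are limited to one consonant).
Inserting the epenthetic vowel yields /z/ → /zu/, /f/ → /fu/.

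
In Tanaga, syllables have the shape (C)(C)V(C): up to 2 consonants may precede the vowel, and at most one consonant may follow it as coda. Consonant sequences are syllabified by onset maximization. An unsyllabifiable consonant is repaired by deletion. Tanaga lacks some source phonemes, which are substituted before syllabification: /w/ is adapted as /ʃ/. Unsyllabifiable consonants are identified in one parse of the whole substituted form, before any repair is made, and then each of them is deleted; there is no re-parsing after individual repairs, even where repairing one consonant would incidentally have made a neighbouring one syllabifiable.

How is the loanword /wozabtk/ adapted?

ʃozab

Substitution: /w/ → /ʃ/, giving /ʃozabtk/.
Syllabifying with onset maximization leaves /t/, /k/ stranded (at most one coda consonant is licensed; onsets may contain at most 2 consonants).
Deletion applies to /t/, /k/.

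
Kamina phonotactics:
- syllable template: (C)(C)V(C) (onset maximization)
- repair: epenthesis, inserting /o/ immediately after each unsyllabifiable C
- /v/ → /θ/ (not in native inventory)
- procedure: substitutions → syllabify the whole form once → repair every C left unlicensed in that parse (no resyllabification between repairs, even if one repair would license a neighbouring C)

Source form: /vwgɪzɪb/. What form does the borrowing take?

θowgɪzɪb

Substitution: /v/ → /θ/, giving /θwgɪzɪb/.
Under (C)(C)V(C), the unsyllabifiable consonants are /θ/ (at most one coda consonant is licensed; onsets may contain at most 2 consonants).
Each unlicensed consonant becomes the onset of a new syllable: /θ/ → /θo/.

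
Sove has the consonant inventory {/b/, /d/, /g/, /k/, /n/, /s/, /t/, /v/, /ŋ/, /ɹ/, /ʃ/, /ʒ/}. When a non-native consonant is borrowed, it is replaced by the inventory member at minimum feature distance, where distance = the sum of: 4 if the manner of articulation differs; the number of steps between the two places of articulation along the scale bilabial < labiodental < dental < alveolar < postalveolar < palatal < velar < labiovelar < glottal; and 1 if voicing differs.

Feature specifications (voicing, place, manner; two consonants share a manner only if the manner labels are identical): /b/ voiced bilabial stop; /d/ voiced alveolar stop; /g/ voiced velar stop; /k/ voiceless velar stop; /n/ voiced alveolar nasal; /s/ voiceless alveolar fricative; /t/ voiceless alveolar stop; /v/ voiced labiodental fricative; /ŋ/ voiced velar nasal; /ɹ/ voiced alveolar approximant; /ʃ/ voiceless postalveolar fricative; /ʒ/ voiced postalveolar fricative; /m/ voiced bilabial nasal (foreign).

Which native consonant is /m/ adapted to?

n

/n/ is closest: same manner (nasal), place distance 3 (bilabial→alveolar), same voicing; total 3. Next closest is /b/ at distance 4.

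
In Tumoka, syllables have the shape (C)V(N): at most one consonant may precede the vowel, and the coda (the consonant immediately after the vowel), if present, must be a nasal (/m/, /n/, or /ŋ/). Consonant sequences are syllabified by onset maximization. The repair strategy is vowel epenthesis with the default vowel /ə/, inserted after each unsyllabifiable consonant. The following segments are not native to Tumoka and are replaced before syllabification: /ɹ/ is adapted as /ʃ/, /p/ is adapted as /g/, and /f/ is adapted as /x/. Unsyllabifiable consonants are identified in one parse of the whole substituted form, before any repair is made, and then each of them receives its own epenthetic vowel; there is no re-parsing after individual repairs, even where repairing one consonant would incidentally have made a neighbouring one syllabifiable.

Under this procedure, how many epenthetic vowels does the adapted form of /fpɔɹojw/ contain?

After substitution the input is /xgɔʃojw/.
The unsyllabifiable consonants are /x/, /j/, /w/; each receives one epenthetic vowel.

3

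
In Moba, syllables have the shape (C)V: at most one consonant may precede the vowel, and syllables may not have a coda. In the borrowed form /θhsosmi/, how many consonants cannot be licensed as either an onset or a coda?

The consonants /θ/, /h/, /s/ cannot be parsed into a legal (C)V syllable (no codas are permitted; onsets are limited to one consonant).

3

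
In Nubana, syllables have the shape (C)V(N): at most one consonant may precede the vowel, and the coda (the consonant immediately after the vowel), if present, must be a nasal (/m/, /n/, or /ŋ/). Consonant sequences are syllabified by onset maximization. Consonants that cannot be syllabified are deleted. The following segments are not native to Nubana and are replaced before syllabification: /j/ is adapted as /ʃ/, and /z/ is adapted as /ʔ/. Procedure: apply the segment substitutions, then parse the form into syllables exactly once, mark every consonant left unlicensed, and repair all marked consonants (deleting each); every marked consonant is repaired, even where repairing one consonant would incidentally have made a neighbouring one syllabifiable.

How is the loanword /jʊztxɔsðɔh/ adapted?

Substitution: /j/ → /ʃ/, /z/ → /ʔ/, giving /ʃʊʔtxɔsðɔh/.
The consonants /ʔ/, /t/, /s/, /h/ cannot be parsed into a legal (C)V(N) syllable (only a nasal (/m/, /n/, or /ŋ/) is licensed in coda position; onsets are limited to one consonant).
Deleting the stranded consonants removes /ʔ/, /t/, /s/, /h/.

ʃʊxɔðɔ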